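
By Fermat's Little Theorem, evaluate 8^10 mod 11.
By Fermat's Little Theorem, 8^{10} ≡ 1 (mod 11) since 11 is prime and gcd(8, 11) = 1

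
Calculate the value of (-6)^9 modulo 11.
(-6) ≡ 5 (mod 11). 9 = 8 + 1 (binary 1001). Repeated squaring mod 11: 5^1 ≡ 5; 5^2 ≡ 5² = 25 ≡ 3; 5^4 ≡ 3² = 9 ≡ 9; 5^8 ≡ 9² = 81 ≡ 4. Multiply: (-6)^9 ≡ 5^8 × 5^1 ≡ 4 × 5 (mod 11): 4 × 5 = 20 ≡ 9. So (-6)^9 ≡ 9 (mod 11).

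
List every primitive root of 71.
Primitive roots mod 71: {7, 11, 13, 21, 22, 28, 31, 33, 35, 42, 44, 47, 52, 53, 55, 56, 59, 61, 62, 63, 65, 67, 68, 69}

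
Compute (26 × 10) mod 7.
1

(26 × 10) = 260
260 mod 7 = 1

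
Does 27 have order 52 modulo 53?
p - 1 = 52 has prime divisors 2, 13. Check 27^(52/q) mod 53 for each: 27^(52/2) = 27^26 ≡ 52, 27^(52/13) = 27^4 ≡ 10 (mod 53). None of these is 1, so 27 has order 52 = φ(53), so it is a primitive root mod 53.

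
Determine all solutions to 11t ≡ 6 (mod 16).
2

Since gcd(11, 16) = 1 divides 6, a solution exists.
Multiply both sides by the inverse of 11 mod 16:
  11^(-1) mod 16 = 3
  x ≡ 3 × 6 ≡ 18 ≡ 2 (mod 16)
Verification: 11 × 2 = 22 = 1 × 16 + 6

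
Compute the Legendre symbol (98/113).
(98/113) = 98^{56} mod 113 = 1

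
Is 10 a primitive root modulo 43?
p - 1 = 42 has prime divisors 2, 3, 7. Check 10^(42/q) mod 43 for each: 10^(42/2) = 10^21 ≡ 1, 10^(42/3) = 10^14 ≡ 36, 10^(42/7) = 10^6 ≡ 35 (mod 43). Since 10^21 ≡ 1 (mod 43), the order of 10 divides 21 (in fact the order is 21) ≠ 42, so it is not a primitive root.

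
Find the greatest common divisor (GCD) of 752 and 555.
1

Using the Euclidean algorithm:
752 = 1 × 555 + 197
555 = 2 × 197 + 161
197 = 1 × 161 + 36
161 = 4 × 36 + 17
36 = 2 × 17 + 2
17 = 8 × 2 + 1
2 = 2 × 1 + 0

GCD(752, 555) = 1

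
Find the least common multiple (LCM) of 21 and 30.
210

First find GCD(21, 30) using the Euclidean algorithm:
21 = 0 × 30 + 21
30 = 1 × 21 + 9
21 = 2 × 9 + 3
9 = 3 × 3 + 0
GCD(21, 30) = 3

LCM formula: LCM(a, b) = (a × b) / GCD(a, b)
LCM(21, 30) = (21 × 30) / 3
LCM(21, 30) = 630 / 3
LCM(21, 30) = 210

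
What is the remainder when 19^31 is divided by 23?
Using Fermat: 19^{22} ≡ 1 (mod 23). 31 ≡ 9 (mod 22). So 19^{31} ≡ 19^{9} ≡ 10 (mod 23)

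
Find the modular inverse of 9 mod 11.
9^(-1) ≡ 5 (mod 11). Verification: 9 × 5 = 45 ≡ 1 (mod 11)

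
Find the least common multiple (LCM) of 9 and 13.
117

First find GCD(9, 13) using the Euclidean algorithm:
9 = 0 × 13 + 9
13 = 1 × 9 + 4
9 = 2 × 4 + 1
4 = 4 × 1 + 0
GCD(9, 13) = 1

LCM formula: LCM(a, b) = (a × b) / GCD(a, b)
LCM(9, 13) = (9 × 13) / 1
LCM(9, 13) = 117 / 1
LCM(9, 13) = 117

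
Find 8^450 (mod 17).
Using Fermat: 8^{16} ≡ 1 (mod 17). 450 ≡ 2 (mod 16). So 8^{450} ≡ 8^{2} ≡ 13 (mod 17)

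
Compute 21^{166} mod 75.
21

Using successive squaring:
Binary expansion of 166: 10100110
Powers of 21 mod 75 (each is the square of the previous):
  21^1 ≡ 21 (mod 75)
  21^2 ≡ 21² = 441 ≡ 66 (mod 75)
  21^4 ≡ 66² = 4356 ≡ 6 (mod 75)
  21^8 ≡ 6² = 36 ≡ 36 (mod 75)
  21^16 ≡ 36² = 1296 ≡ 21 (mod 75)
  21^32 ≡ 21² = 441 ≡ 66 (mod 75)
  21^64 ≡ 66² = 4356 ≡ 6 (mod 75)
  21^128 ≡ 6² = 36 ≡ 36 (mod 75)
166 = 128 + 32 + 4 + 2, so 21^166 = 21^128 × 21^32 × 21^4 × 21^2 ≡ 36 × 66 × 6 × 66 (mod 75)
Multiplying step by step:
  36 × 66 = 2376 ≡ 51 (mod 75)
  51 × 6 = 306 ≡ 6 (mod 75)
  6 × 66 = 396 ≡ 21 (mod 75)
Result: 21^166 ≡ 21 (mod 75)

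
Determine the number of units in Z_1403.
1320

Prime factorization: 1403 = 23 × 61
Using the formula φ(n) = n × Π(1 - 1/p) for each prime factor p:
φ(1403) = 1403 × (1 - 1/23) × (1 - 1/61)
φ(1403) = 1320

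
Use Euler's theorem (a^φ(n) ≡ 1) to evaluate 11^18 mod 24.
By Euler: 11^{8} ≡ 1 (mod 24) since gcd(11, 24) = 1. 18 = 2×8 + 2. So 11^{18} ≡ 11^{2} ≡ 1 (mod 24)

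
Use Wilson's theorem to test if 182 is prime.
(181)! mod 182 = 0. Since 0 ≢ -1 (mod 182), 182 is not prime.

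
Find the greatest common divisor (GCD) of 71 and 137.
1

Using the Euclidean algorithm:
71 = 0 × 137 + 71
137 = 1 × 71 + 66
71 = 1 × 66 + 5
66 = 13 × 5 + 1
5 = 5 × 1 + 0

GCD(71, 137) = 1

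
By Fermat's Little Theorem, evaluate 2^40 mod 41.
By Fermat's Little Theorem, 2^{40} ≡ 1 (mod 41) since 41 is prime and gcd(2, 41) = 1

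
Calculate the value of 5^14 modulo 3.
Using Fermat: 5^{2} ≡ 1 (mod 3). 14 ≡ 0 (mod 2). So 5^{14} ≡ 5^{0} ≡ 1 (mod 3)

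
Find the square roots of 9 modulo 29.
The square roots of 9 mod 29 are 26 and 3. Verify: 26² = 676 ≡ 9 (mod 29)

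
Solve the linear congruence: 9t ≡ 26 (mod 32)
10

Since gcd(9, 32) = 1 divides 26, a solution exists.
Multiply both sides by the inverse of 9 mod 32:
  9^(-1) mod 32 = 25
  x ≡ 25 × 26 ≡ 650 ≡ 10 (mod 32)
Verification: 9 × 10 = 90 = 2 × 32 + 26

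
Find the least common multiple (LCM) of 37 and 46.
1702

First find GCD(37, 46) using the Euclidean algorithm:
37 = 0 × 46 + 37
46 = 1 × 37 + 9
37 = 4 × 9 + 1
9 = 9 × 1 + 0
GCD(37, 46) = 1

LCM formula: LCM(a, b) = (a × b) / GCD(a, b)
LCM(37, 46) = (37 × 46) / 1
LCM(37, 46) = 1702 / 1
LCM(37, 46) = 1702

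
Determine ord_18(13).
Powers of 13 mod 18: 13^1≡13, 13^2≡7, 13^3≡1. Order = 3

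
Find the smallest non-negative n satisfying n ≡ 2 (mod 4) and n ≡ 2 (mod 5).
M = 4 × 5 = 20. M₁ = 5, y₁ ≡ 1 (mod 4). M₂ = 4, y₂ ≡ 4 (mod 5). n = 2×5×1 + 2×4×4 ≡ 2 (mod 20)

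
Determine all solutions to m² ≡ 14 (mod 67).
The square roots of 14 mod 67 are 9 and 58. Verify: 9² = 81 ≡ 14 (mod 67)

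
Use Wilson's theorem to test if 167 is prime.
(166)! mod 167 = 166. Since 166 ≡ -1 (mod 167), 167 is prime.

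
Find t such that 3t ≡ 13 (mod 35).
16

Since gcd(3, 35) = 1 divides 13, a solution exists.
Multiply both sides by the inverse of 3 mod 35:
  3^(-1) mod 35 = 12
  x ≡ 12 × 13 ≡ 156 ≡ 16 (mod 35)
Verification: 3 × 16 = 48 = 1 × 35 + 13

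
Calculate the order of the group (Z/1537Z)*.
1456

Prime factorization: 1537 = 29 × 53
Using the formula φ(n) = n × Π(1 - 1/p) for each prime factor p:
φ(1537) = 1537 × (1 - 1/29) × (1 - 1/53)
φ(1537) = 1456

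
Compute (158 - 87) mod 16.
7

(158 - 87) = 71
71 mod 16 = 7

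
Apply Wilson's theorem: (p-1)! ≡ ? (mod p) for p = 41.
By Wilson's theorem, (40)! ≡ -1 ≡ 40 (mod 41)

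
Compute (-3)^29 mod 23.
Using Fermat: (-3)^{22} ≡ 1 (mod 23). 29 ≡ 7 (mod 22). So (-3)^{29} ≡ (-3)^{7} ≡ 21 (mod 23)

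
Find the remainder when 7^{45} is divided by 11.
By Fermat: 7^{10} ≡ 1 (mod 11). 45 = 4×10 + 5. So 7^{45} ≡ 7^{5} ≡ 10 (mod 11)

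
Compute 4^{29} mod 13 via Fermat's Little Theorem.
10

By Fermat's Little Theorem, a^(p-1) ≡ 1 (mod p) for prime p and gcd(a, p) = 1
Here p = 13, so 4^12 ≡ 1 (mod 13)
We can reduce the exponent: 29 mod 12 = 5
So 4^29 ≡ 4^5 (mod 13)
Computing: 4^5 mod 13 = 10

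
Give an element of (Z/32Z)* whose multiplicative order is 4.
7 has order 4 mod 32 since 7^{4} ≡ 1 (mod 32) and no smaller power works.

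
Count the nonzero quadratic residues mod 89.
For prime 89, there are (p-1)/2 = (89-1)/2 = 44 quadratic residues (excluding 0).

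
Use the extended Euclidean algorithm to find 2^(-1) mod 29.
Extended GCD: 2(-14) + 29(1) = 1. So 2^(-1) ≡ 15 ≡ 15 (mod 29). Verify: 2 × 15 = 30 ≡ 1 (mod 29)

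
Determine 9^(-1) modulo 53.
9^(-1) ≡ 6 (mod 53). Verification: 9 × 6 = 54 ≡ 1 (mod 53)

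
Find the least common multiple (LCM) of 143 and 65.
715

First find GCD(143, 65) using the Euclidean algorithm:
143 = 2 × 65 + 13
65 = 5 × 13 + 0
GCD(143, 65) = 13

LCM formula: LCM(a, b) = (a × b) / GCD(a, b)
LCM(143, 65) = (143 × 65) / 13
LCM(143, 65) = 9295 / 13
LCM(143, 65) = 715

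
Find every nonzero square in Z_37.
QRs mod 37: {1, 3, 4, 7, 9, 10, 11, 12, 16, 21, 25, 26, 27, 28, 30, 33, 34, 36}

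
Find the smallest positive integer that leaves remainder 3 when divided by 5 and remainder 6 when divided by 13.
M = 5 × 13 = 65. M₁ = 13, y₁ ≡ 2 (mod 5). M₂ = 5, y₂ ≡ 8 (mod 13). y = 3×13×2 + 6×5×8 ≡ 58 (mod 65). The smallest positive such number is 58.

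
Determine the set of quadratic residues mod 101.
QRs mod 101: {1, 4, 5, 6, 9, 13, 14, 16, 17, 19, 20, 21, 22, 23, 24, 25, 30, 31, 33, 36, 37, 43, 45, 47, 49, 52, 54, 56, 58, 64, 65, 68, 70, 71, 76, 77, 78, 79, 80, 81, 82, 84, 85, 87, 88, 92, 95, 96, 97, 100}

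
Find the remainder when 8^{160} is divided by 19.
By Fermat: 8^{18} ≡ 1 (mod 19). 160 = 8×18 + 16. So 8^{160} ≡ 8^{16} ≡ 11 (mod 19)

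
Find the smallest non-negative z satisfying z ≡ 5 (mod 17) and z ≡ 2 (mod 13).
M = 17 × 13 = 221. M₁ = 13, y₁ ≡ 4 (mod 17). M₂ = 17, y₂ ≡ 10 (mod 13). z = 5×13×4 + 2×17×10 ≡ 158 (mod 221)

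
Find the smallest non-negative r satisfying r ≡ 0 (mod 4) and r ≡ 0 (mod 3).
M = 4 × 3 = 12. M₁ = 3, y₁ ≡ 3 (mod 4). M₂ = 4, y₂ ≡ 1 (mod 3). r = 0×3×3 + 0×4×1 ≡ 0 (mod 12)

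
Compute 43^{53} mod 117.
49

Using successive squaring:
Binary expansion of 53: 110101
Powers of 43 mod 117 (each is the square of the previous):
  43^1 ≡ 43 (mod 117)
  43^2 ≡ 43² = 1849 ≡ 94 (mod 117)
  43^4 ≡ 94² = 8836 ≡ 61 (mod 117)
  43^8 ≡ 61² = 3721 ≡ 94 (mod 117)
  43^16 ≡ 94² = 8836 ≡ 61 (mod 117)
  43^32 ≡ 61² = 3721 ≡ 94 (mod 117)
53 = 32 + 16 + 4 + 1, so 43^53 = 43^32 × 43^16 × 43^4 × 43^1 ≡ 94 × 61 × 61 × 43 (mod 117)
Multiplying step by step:
  94 × 61 = 5734 ≡ 1 (mod 117)
  1 × 61 = 61 ≡ 61 (mod 117)
  61 × 43 = 2623 ≡ 49 (mod 117)
Result: 43^53 ≡ 49 (mod 117)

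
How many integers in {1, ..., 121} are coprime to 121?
110

Prime factorization: 121 = 11^2
Using the formula φ(n) = n × Π(1 - 1/p) for each prime factor p:
φ(121) = 121 × (1 - 1/11)
φ(121) = 110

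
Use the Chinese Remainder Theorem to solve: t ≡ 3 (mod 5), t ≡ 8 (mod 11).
M = 5 × 11 = 55. M₁ = 11, y₁ ≡ 1 (mod 5). M₂ = 5, y₂ ≡ 9 (mod 11). t = 3×11×1 + 8×5×9 ≡ 8 (mod 55)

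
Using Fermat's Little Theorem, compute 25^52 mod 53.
By Fermat's Little Theorem, 25^{52} ≡ 1 (mod 53) since 53 is prime and gcd(25, 53) = 1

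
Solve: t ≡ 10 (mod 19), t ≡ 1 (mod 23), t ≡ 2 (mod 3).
M = 19 × 23 × 3 = 1311. M₁ = 69, y₁ ≡ 8 (mod 19). M₂ = 57, y₂ ≡ 21 (mod 23). M₃ = 437, y₃ ≡ 2 (mod 3). t = 10×69×8 + 1×57×21 + 2×437×2 ≡ 599 (mod 1311)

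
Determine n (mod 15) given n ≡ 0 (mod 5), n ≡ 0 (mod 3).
0

Using the Chinese Remainder Theorem:
M = product of moduli = 15
For equation 1: M_1 = 3, 3 ≡ 3 (mod 5), inverse of 3 mod 5 is 2 (check: 3 × 2 = 6 ≡ 1 (mod 5))
For equation 2: M_2 = 5, 5 ≡ 2 (mod 3), inverse of 5 mod 3 is 2 (check: 2 × 2 = 4 ≡ 1 (mod 3))
Combine: n ≡ Σ r_i×M_i×(M_i⁻¹ mod m_i) = 0×3×2 + 0×5×2 = 0 + 0 = 0
0 mod 15 = 0
n ≡ 0 (mod 15)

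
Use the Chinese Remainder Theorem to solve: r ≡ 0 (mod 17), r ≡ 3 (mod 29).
M = 17 × 29 = 493. M₁ = 29, y₁ ≡ 10 (mod 17). M₂ = 17, y₂ ≡ 12 (mod 29). r = 0×29×10 + 3×17×12 ≡ 119 (mod 493)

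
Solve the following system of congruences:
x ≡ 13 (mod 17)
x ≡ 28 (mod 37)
472

Using the Chinese Remainder Theorem:
M = product of moduli = 629
For equation 1: M_1 = 37, 37 ≡ 3 (mod 17), inverse of 37 mod 17 is 6 (check: 3 × 6 = 18 ≡ 1 (mod 17))
For equation 2: M_2 = 17, 17 ≡ 17 (mod 37), inverse of 17 mod 37 is 24 (check: 17 × 24 = 408 ≡ 1 (mod 37))
Combine: x ≡ Σ r_i×M_i×(M_i⁻¹ mod m_i) = 13×37×6 + 28×17×24 = 2886 + 11424 = 14310
14310 mod 629 = 472
x ≡ 472 (mod 629)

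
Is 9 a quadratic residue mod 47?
By Euler's criterion: 9^{23} ≡ 1 (mod 47). Since this equals 1, 9 is a QR.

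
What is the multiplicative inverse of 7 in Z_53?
7^(-1) ≡ 38 (mod 53). Verification: 7 × 38 = 266 ≡ 1 (mod 53)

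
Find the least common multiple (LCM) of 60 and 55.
660

First find GCD(60, 55) using the Euclidean algorithm:
60 = 1 × 55 + 5
55 = 11 × 5 + 0
GCD(60, 55) = 5

LCM formula: LCM(a, b) = (a × b) / GCD(a, b)
LCM(60, 55) = (60 × 55) / 5
LCM(60, 55) = 3300 / 5
LCM(60, 55) = 660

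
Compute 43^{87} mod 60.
7

Using successive squaring:
Binary expansion of 87: 1010111
Powers of 43 mod 60 (each is the square of the previous):
  43^1 ≡ 43 (mod 60)
  43^2 ≡ 43² = 1849 ≡ 49 (mod 60)
  43^4 ≡ 49² = 2401 ≡ 1 (mod 60)
  43^8 ≡ 1² = 1 ≡ 1 (mod 60)
  43^16 ≡ 1² = 1 ≡ 1 (mod 60)
  43^32 ≡ 1² = 1 ≡ 1 (mod 60)
  43^64 ≡ 1² = 1 ≡ 1 (mod 60)
87 = 64 + 16 + 4 + 2 + 1, so 43^87 = 43^64 × 43^16 × 43^4 × 43^2 × 43^1 ≡ 1 × 1 × 1 × 49 × 43 (mod 60)
Multiplying step by step:
  1 × 1 = 1 ≡ 1 (mod 60)
  1 × 1 = 1 ≡ 1 (mod 60)
  1 × 49 = 49 ≡ 49 (mod 60)
  49 × 43 = 2107 ≡ 7 (mod 60)
Result: 43^87 ≡ 7 (mod 60)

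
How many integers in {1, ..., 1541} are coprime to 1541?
1452

Prime factorization: 1541 = 23 × 67
Using the formula φ(n) = n × Π(1 - 1/p) for each prime factor p:
φ(1541) = 1541 × (1 - 1/23) × (1 - 1/67)
φ(1541) = 1452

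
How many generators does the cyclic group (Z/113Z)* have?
48

The number of primitive roots modulo p is φ(p-1) = φ(112)
φ(112) = 48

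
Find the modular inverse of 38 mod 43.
38^(-1) ≡ 17 (mod 43). Verification: 38 × 17 = 646 ≡ 1 (mod 43)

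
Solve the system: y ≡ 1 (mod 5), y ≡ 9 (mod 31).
M = 5 × 31 = 155. M₁ = 31, y₁ ≡ 1 (mod 5). M₂ = 5, y₂ ≡ 25 (mod 31). y = 1×31×1 + 9×5×25 ≡ 71 (mod 155)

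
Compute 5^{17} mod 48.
5

Using successive squaring:
Binary expansion of 17: 10001
Powers of 5 mod 48 (each is the square of the previous):
  5^1 ≡ 5 (mod 48)
  5^2 ≡ 5² = 25 ≡ 25 (mod 48)
  5^4 ≡ 25² = 625 ≡ 1 (mod 48)
  5^8 ≡ 1² = 1 ≡ 1 (mod 48)
  5^16 ≡ 1² = 1 ≡ 1 (mod 48)
17 = 16 + 1, so 5^17 = 5^16 × 5^1 ≡ 1 × 5 (mod 48)
Multiplying step by step:
  1 × 5 = 5 ≡ 5 (mod 48)
Result: 5^17 ≡ 5 (mod 48)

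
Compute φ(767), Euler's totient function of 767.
696

Prime factorization: 767 = 13 × 59
Using the formula φ(n) = n × Π(1 - 1/p) for each prime factor p:
φ(767) = 767 × (1 - 1/13) × (1 - 1/59)
φ(767) = 696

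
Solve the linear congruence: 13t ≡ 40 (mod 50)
30

Since gcd(13, 50) = 1 divides 40, a solution exists.
Multiply both sides by the inverse of 13 mod 50:
  13^(-1) mod 50 = 27
  x ≡ 27 × 40 ≡ 1080 ≡ 30 (mod 50)
Verification: 13 × 30 = 390 = 7 × 50 + 40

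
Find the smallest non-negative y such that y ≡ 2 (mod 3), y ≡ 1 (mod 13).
14

Using the Chinese Remainder Theorem:
M = product of moduli = 39
For equation 1: M_1 = 13, 13 ≡ 1 (mod 3), inverse of 13 mod 3 is 1 (check: 1 × 1 = 1 ≡ 1 (mod 3))
For equation 2: M_2 = 3, 3 ≡ 3 (mod 13), inverse of 3 mod 13 is 9 (check: 3 × 9 = 27 ≡ 1 (mod 13))
Combine: y ≡ Σ r_i×M_i×(M_i⁻¹ mod m_i) = 2×13×1 + 1×3×9 = 26 + 27 = 53
53 mod 39 = 14
y ≡ 14 (mod 39)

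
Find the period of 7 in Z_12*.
Powers of 7 mod 12: 7^1≡7, 7^2≡1. Order = 2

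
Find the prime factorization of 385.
5 × 7 × 11

Divide by primes starting from smallest:
385 ÷ 5 = 77
77 ÷ 7 = 11
11 ÷ 11 = 1

385 = 5 × 7 × 11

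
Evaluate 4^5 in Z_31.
5 = 4 + 1 (binary 101). Repeated squaring mod 31: 4^1 ≡ 4; 4^2 ≡ 4² = 16 ≡ 16; 4^4 ≡ 16² = 256 ≡ 8. Multiply: 4^5 = 4^4 × 4^1 ≡ 8 × 4 (mod 31): 8 × 4 = 32 ≡ 1. So 4^5 ≡ 1 (mod 31).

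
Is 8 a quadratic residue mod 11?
By Euler's criterion: 8^{5} ≡ 10 (mod 11). Since this equals -1 (≡ 10), 8 is not a QR.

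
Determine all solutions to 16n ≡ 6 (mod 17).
11

Since gcd(16, 17) = 1 divides 6, a solution exists.
Multiply both sides by the inverse of 16 mod 17:
  16^(-1) mod 17 = 16
  x ≡ 16 × 6 ≡ 96 ≡ 11 (mod 17)
Verification: 16 × 11 = 176 = 10 × 17 + 6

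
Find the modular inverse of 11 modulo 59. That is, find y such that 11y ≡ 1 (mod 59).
43

Using Extended Euclidean Algorithm:
gcd(11, 59) = 1
Bezout coefficients: 11 × -16 + 59 × 3 = 1
So 11 × -16 ≡ 1 (mod 59)
The inverse is -16 mod 59 = 43
Verification: 11 × 43 = 473 = 8 × 59 + 1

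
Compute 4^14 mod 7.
Using Fermat: 4^{6} ≡ 1 (mod 7). 14 ≡ 2 (mod 6). So 4^{14} ≡ 4^{2} ≡ 2 (mod 7)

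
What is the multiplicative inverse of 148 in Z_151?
148^(-1) ≡ 50 (mod 151). Verification: 148 × 50 = 7400 ≡ 1 (mod 151)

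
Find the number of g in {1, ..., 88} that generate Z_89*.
Number of primitive roots mod 89 = φ(88) = 40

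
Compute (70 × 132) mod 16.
8

(70 × 132) = 9240
9240 mod 16 = 8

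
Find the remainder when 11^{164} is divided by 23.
By Fermat: 11^{22} ≡ 1 (mod 23). 164 = 7×22 + 10. So 11^{164} ≡ 11^{10} ≡ 2 (mod 23)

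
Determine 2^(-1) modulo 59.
2^(-1) ≡ 30 (mod 59). Verification: 2 × 30 = 60 ≡ 1 (mod 59)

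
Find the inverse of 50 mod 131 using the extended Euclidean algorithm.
Extended GCD: 50(-55) + 131(21) = 1. So 50^(-1) ≡ 76 ≡ 76 (mod 131). Verify: 50 × 76 = 3800 ≡ 1 (mod 131)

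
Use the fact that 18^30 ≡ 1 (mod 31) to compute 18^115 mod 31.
By Fermat: 18^{30} ≡ 1 (mod 31). 115 = 3×30 + 25. So 18^{115} ≡ 18^{25} ≡ 5 (mod 31)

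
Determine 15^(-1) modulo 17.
15^(-1) ≡ 8 (mod 17). Verification: 15 × 8 = 120 ≡ 1 (mod 17)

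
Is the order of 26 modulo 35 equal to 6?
Yes, ord_35(26) = 6.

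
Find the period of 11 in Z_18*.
Powers of 11 mod 18: 11^1≡11, 11^2≡13, 11^3≡17, 11^4≡7, 11^5≡5, 11^6≡1. Order = 6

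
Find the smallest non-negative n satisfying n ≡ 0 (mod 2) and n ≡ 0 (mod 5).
M = 2 × 5 = 10. M₁ = 5, y₁ ≡ 1 (mod 2). M₂ = 2, y₂ ≡ 3 (mod 5). n = 0×5×1 + 0×2×3 ≡ 0 (mod 10)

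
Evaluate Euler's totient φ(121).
110

Prime factorization: 121 = 11^2
Using the formula φ(n) = n × Π(1 - 1/p) for each prime factor p:
φ(121) = 121 × (1 - 1/11)
φ(121) = 110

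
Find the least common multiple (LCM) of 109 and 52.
5668

First find GCD(109, 52) using the Euclidean algorithm:
109 = 2 × 52 + 5
52 = 10 × 5 + 2
5 = 2 × 2 + 1
2 = 2 × 1 + 0
GCD(109, 52) = 1

LCM formula: LCM(a, b) = (a × b) / GCD(a, b)
LCM(109, 52) = (109 × 52) / 1
LCM(109, 52) = 5668 / 1
LCM(109, 52) = 5668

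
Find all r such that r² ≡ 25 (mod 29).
The square roots of 25 mod 29 are 24 and 5. Verify: 24² = 576 ≡ 25 (mod 29)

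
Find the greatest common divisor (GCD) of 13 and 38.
1

Using the Euclidean algorithm:
13 = 0 × 38 + 13
38 = 2 × 13 + 12
13 = 1 × 12 + 1
12 = 12 × 1 + 0

GCD(13, 38) = 1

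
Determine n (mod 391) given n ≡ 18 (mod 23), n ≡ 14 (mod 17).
133

Using the Chinese Remainder Theorem:
M = product of moduli = 391
For equation 1: M_1 = 17, 17 ≡ 17 (mod 23), inverse of 17 mod 23 is 19 (check: 17 × 19 = 323 ≡ 1 (mod 23))
For equation 2: M_2 = 23, 23 ≡ 6 (mod 17), inverse of 23 mod 17 is 3 (check: 6 × 3 = 18 ≡ 1 (mod 17))
Combine: n ≡ Σ r_i×M_i×(M_i⁻¹ mod m_i) = 18×17×19 + 14×23×3 = 5814 + 966 = 6780
6780 mod 391 = 133
n ≡ 133 (mod 391)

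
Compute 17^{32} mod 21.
16

Using successive squaring:
Binary expansion of 32: 100000
Powers of 17 mod 21 (each is the square of the previous):
  17^1 ≡ 17 (mod 21)
  17^2 ≡ 17² = 289 ≡ 16 (mod 21)
  17^4 ≡ 16² = 256 ≡ 4 (mod 21)
  17^8 ≡ 4² = 16 ≡ 16 (mod 21)
  17^16 ≡ 16² = 256 ≡ 4 (mod 21)
  17^32 ≡ 4² = 16 ≡ 16 (mod 21)
32 is a power of 2, so 17^32 is the last square: ≡ 16 (mod 21)
Result: 17^32 ≡ 16 (mod 21)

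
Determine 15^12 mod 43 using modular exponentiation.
Using repeated squaring. 12 = 8 + 4 (binary 1100). Repeated squaring mod 43: 15^1 ≡ 15; 15^2 ≡ 15² = 225 ≡ 10; 15^4 ≡ 10² = 100 ≡ 14; 15^8 ≡ 14² = 196 ≡ 24. Multiply: 15^12 = 15^8 × 15^4 ≡ 24 × 14 (mod 43): 24 × 14 = 336 ≡ 35. So 15^12 ≡ 35 (mod 43).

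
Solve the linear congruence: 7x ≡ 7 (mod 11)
1

Since gcd(7, 11) = 1 divides 7, a solution exists.
Multiply both sides by the inverse of 7 mod 11:
  7^(-1) mod 11 = 8
  x ≡ 8 × 7 ≡ 56 ≡ 1 (mod 11)
Verification: 7 × 1 = 7 = 0 × 11 + 7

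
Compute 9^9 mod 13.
9 = 8 + 1 (binary 1001). Repeated squaring mod 13: 9^1 ≡ 9; 9^2 ≡ 9² = 81 ≡ 3; 9^4 ≡ 3² = 9 ≡ 9; 9^8 ≡ 9² = 81 ≡ 3. Multiply: 9^9 = 9^8 × 9^1 ≡ 3 × 9 (mod 13): 3 × 9 = 27 ≡ 1. So 9^9 ≡ 1 (mod 13).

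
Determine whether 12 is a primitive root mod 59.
p - 1 = 58 has prime divisors 2, 29. Check 12^(58/q) mod 59 for each: 12^(58/2) = 12^29 ≡ 1, 12^(58/29) = 12^2 ≡ 26 (mod 59). Since 12^29 ≡ 1 (mod 59), the order of 12 divides 29 (in fact the order is 29) ≠ 58, so it is not a primitive root.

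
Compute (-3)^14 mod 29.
Using repeated squaring. (-3) ≡ 26 (mod 29). 14 = 8 + 4 + 2 (binary 1110). Repeated squaring mod 29: 26^1 ≡ 26; 26^2 ≡ 26² = 676 ≡ 9; 26^4 ≡ 9² = 81 ≡ 23; 26^8 ≡ 23² = 529 ≡ 7. Multiply: (-3)^14 ≡ 26^8 × 26^4 × 26^2 ≡ 7 × 23 × 9 (mod 29): 7 × 23 = 161 ≡ 16; 16 × 9 = 144 ≡ 28. So (-3)^14 ≡ 28 (mod 29).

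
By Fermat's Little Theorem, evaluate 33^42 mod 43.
By Fermat's Little Theorem, 33^{42} ≡ 1 (mod 43) since 43 is prime and gcd(33, 43) = 1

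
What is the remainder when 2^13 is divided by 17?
Using repeated squaring. 13 = 8 + 4 + 1 (binary 1101). Repeated squaring mod 17: 2^1 ≡ 2; 2^2 ≡ 2² = 4 ≡ 4; 2^4 ≡ 4² = 16 ≡ 16; 2^8 ≡ 16² = 256 ≡ 1. Multiply: 2^13 = 2^8 × 2^4 × 2^1 ≡ 1 × 16 × 2 (mod 17): 1 × 16 = 16 ≡ 16; 16 × 2 = 32 ≡ 15. So 2^13 ≡ 15 (mod 17).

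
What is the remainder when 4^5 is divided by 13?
5 = 4 + 1 (binary 101). Repeated squaring mod 13: 4^1 ≡ 4; 4^2 ≡ 4² = 16 ≡ 3; 4^4 ≡ 3² = 9 ≡ 9. Multiply: 4^5 = 4^4 × 4^1 ≡ 9 × 4 (mod 13): 9 × 4 = 36 ≡ 10. So 4^5 ≡ 10 (mod 13).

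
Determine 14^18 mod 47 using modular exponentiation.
Using repeated squaring. 18 = 16 + 2 (binary 10010). Repeated squaring mod 47: 14^1 ≡ 14; 14^2 ≡ 14² = 196 ≡ 8; 14^4 ≡ 8² = 64 ≡ 17; 14^8 ≡ 17² = 289 ≡ 7; 14^16 ≡ 7² = 49 ≡ 2. Multiply: 14^18 = 14^16 × 14^2 ≡ 2 × 8 (mod 47): 2 × 8 = 16 ≡ 16. So 14^18 ≡ 16 (mod 47).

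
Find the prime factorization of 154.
2 × 7 × 11

Divide by primes starting from smallest:
154 ÷ 2 = 77
77 ÷ 7 = 11
11 ÷ 11 = 1

154 = 2 × 7 × 11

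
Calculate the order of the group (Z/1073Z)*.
1008

Prime factorization: 1073 = 29 × 37
Using the formula φ(n) = n × Π(1 - 1/p) for each prime factor p:
φ(1073) = 1073 × (1 - 1/29) × (1 - 1/37)
φ(1073) = 1008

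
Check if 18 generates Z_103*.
p - 1 = 102 has prime divisors 2, 3, 17. Check 18^(102/q) mod 103 for each: 18^(102/2) = 18^51 ≡ 1, 18^(102/3) = 18^34 ≡ 46, 18^(102/17) = 18^6 ≡ 79 (mod 103). Since 18^51 ≡ 1 (mod 103), the order of 18 divides 51 (in fact the order is 51) ≠ 102, so it is not a primitive root.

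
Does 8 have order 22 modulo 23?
p - 1 = 22 has prime divisors 2, 11. Check 8^(22/q) mod 23 for each: 8^(22/2) = 8^11 ≡ 1, 8^(22/11) = 8^2 ≡ 18 (mod 23). Since 8^11 ≡ 1 (mod 23), the order of 8 divides 11 (in fact the order is 11) ≠ 22, so it is not a primitive root.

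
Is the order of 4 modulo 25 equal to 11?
No, the actual order is 10, not 11.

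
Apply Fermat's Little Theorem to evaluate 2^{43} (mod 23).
12

By Fermat's Little Theorem, a^(p-1) ≡ 1 (mod p) for prime p and gcd(a, p) = 1
Here p = 23, so 2^22 ≡ 1 (mod 23)
We can reduce the exponent: 43 mod 22 = 21
So 2^43 ≡ 2^21 (mod 23)
Computing: 2^21 mod 23 = 12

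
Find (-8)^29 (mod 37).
Using repeated squaring. (-8) ≡ 29 (mod 37). 29 = 16 + 8 + 4 + 1 (binary 11101). Repeated squaring mod 37: 29^1 ≡ 29; 29^2 ≡ 29² = 841 ≡ 27; 29^4 ≡ 27² = 729 ≡ 26; 29^8 ≡ 26² = 676 ≡ 10; 29^16 ≡ 10² = 100 ≡ 26. Multiply: (-8)^29 ≡ 29^16 × 29^8 × 29^4 × 29^1 ≡ 26 × 10 × 26 × 29 (mod 37): 26 × 10 = 260 ≡ 1; 1 × 26 = 26 ≡ 26; 26 × 29 = 754 ≡ 14. So (-8)^29 ≡ 14 (mod 37).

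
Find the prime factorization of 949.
13 × 73

Divide by primes starting from smallest:
949 ÷ 13 = 73
73 ÷ 73 = 1

949 = 13 × 73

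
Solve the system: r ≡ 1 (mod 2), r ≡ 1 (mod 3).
M = 2 × 3 = 6. M₁ = 3, y₁ ≡ 1 (mod 2). M₂ = 2, y₂ ≡ 2 (mod 3). r = 1×3×1 + 1×2×2 ≡ 1 (mod 6)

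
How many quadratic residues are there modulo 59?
For prime 59, there are (p-1)/2 = (59-1)/2 = 29 quadratic residues (excluding 0).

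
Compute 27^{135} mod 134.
119

Using successive squaring:
Binary expansion of 135: 10000111
Powers of 27 mod 134 (each is the square of the previous):
  27^1 ≡ 27 (mod 134)
  27^2 ≡ 27² = 729 ≡ 59 (mod 134)
  27^4 ≡ 59² = 3481 ≡ 131 (mod 134)
  27^8 ≡ 131² = 17161 ≡ 9 (mod 134)
  27^16 ≡ 9² = 81 ≡ 81 (mod 134)
  27^32 ≡ 81² = 6561 ≡ 129 (mod 134)
  27^64 ≡ 129² = 16641 ≡ 25 (mod 134)
  27^128 ≡ 25² = 625 ≡ 89 (mod 134)
135 = 128 + 4 + 2 + 1, so 27^135 = 27^128 × 27^4 × 27^2 × 27^1 ≡ 89 × 131 × 59 × 27 (mod 134)
Multiplying step by step:
  89 × 131 = 11659 ≡ 1 (mod 134)
  1 × 59 = 59 ≡ 59 (mod 134)
  59 × 27 = 1593 ≡ 119 (mod 134)
Result: 27^135 ≡ 119 (mod 134)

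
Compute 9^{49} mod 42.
9

Using successive squaring:
Binary expansion of 49: 110001
Powers of 9 mod 42 (each is the square of the previous):
  9^1 ≡ 9 (mod 42)
  9^2 ≡ 9² = 81 ≡ 39 (mod 42)
  9^4 ≡ 39² = 1521 ≡ 9 (mod 42)
  9^8 ≡ 9² = 81 ≡ 39 (mod 42)
  9^16 ≡ 39² = 1521 ≡ 9 (mod 42)
  9^32 ≡ 9² = 81 ≡ 39 (mod 42)
49 = 32 + 16 + 1, so 9^49 = 9^32 × 9^16 × 9^1 ≡ 39 × 9 × 9 (mod 42)
Multiplying step by step:
  39 × 9 = 351 ≡ 15 (mod 42)
  15 × 9 = 135 ≡ 9 (mod 42)
Result: 9^49 ≡ 9 (mod 42)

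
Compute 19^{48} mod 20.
1

Using successive squaring:
Binary expansion of 48: 110000
Powers of 19 mod 20 (each is the square of the previous):
  19^1 ≡ 19 (mod 20)
  19^2 ≡ 19² = 361 ≡ 1 (mod 20)
  19^4 ≡ 1² = 1 ≡ 1 (mod 20)
  19^8 ≡ 1² = 1 ≡ 1 (mod 20)
  19^16 ≡ 1² = 1 ≡ 1 (mod 20)
  19^32 ≡ 1² = 1 ≡ 1 (mod 20)
48 = 32 + 16, so 19^48 = 19^32 × 19^16 ≡ 1 × 1 (mod 20)
Multiplying step by step:
  1 × 1 = 1 ≡ 1 (mod 20)
Result: 19^48 ≡ 1 (mod 20)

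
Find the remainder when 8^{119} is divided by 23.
By Fermat: 8^{22} ≡ 1 (mod 23). 119 = 5×22 + 9. So 8^{119} ≡ 8^{9} ≡ 9 (mod 23)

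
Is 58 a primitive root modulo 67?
No

To verify, check if 58^(66/q) ≢ 1 (mod 67) for each prime divisor q of 66
Divisors of 66 = 66: [1, 2, 3, 6, 11, 22, 33, 66]
  58^(66/11) = 58^6 ≡ 64 (mod 67)
  58^(66/2) = 58^33 ≡ 66 (mod 67)
  58^(66/3) = 58^22 ≡ 1 (mod 67)
Conclusion: 58 is not a primitive root modulo 67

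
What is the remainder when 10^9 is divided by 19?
9 = 8 + 1 (binary 1001). Repeated squaring mod 19: 10^1 ≡ 10; 10^2 ≡ 10² = 100 ≡ 5; 10^4 ≡ 5² = 25 ≡ 6; 10^8 ≡ 6² = 36 ≡ 17. Multiply: 10^9 = 10^8 × 10^1 ≡ 17 × 10 (mod 19): 17 × 10 = 170 ≡ 18. So 10^9 ≡ 18 (mod 19).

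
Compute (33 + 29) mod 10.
2

(33 + 29) = 62
62 mod 10 = 2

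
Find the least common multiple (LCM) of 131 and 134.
17554

First find GCD(131, 134) using the Euclidean algorithm:
131 = 0 × 134 + 131
134 = 1 × 131 + 3
131 = 43 × 3 + 2
3 = 1 × 2 + 1
2 = 2 × 1 + 0
GCD(131, 134) = 1

LCM formula: LCM(a, b) = (a × b) / GCD(a, b)
LCM(131, 134) = (131 × 134) / 1
LCM(131, 134) = 17554 / 1
LCM(131, 134) = 17554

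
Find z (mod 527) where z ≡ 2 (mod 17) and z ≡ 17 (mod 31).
M = 17 × 31 = 527. M₁ = 31, y₁ ≡ 11 (mod 17). M₂ = 17, y₂ ≡ 11 (mod 31). z = 2×31×11 + 17×17×11 ≡ 172 (mod 527)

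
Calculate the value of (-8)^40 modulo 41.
Using Fermat: (-8)^{40} ≡ 1 (mod 41). 40 ≡ 0 (mod 40). So (-8)^{40} ≡ (-8)^{0} ≡ 1 (mod 41)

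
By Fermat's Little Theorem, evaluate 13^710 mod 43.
By Fermat: 13^{42} ≡ 1 (mod 43). 710 ≡ 38 (mod 42). So 13^{710} ≡ 13^{38} ≡ 24 (mod 43)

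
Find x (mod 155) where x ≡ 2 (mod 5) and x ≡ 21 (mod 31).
M = 5 × 31 = 155. M₁ = 31, y₁ ≡ 1 (mod 5). M₂ = 5, y₂ ≡ 25 (mod 31). x = 2×31×1 + 21×5×25 ≡ 52 (mod 155)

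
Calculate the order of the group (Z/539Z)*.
420

Prime factorization: 539 = 7^2 × 11
Using the formula φ(n) = n × Π(1 - 1/p) for each prime factor p:
φ(539) = 539 × (1 - 1/7) × (1 - 1/11)
φ(539) = 420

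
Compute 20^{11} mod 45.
5

Using successive squaring:
Binary expansion of 11: 1011
Powers of 20 mod 45 (each is the square of the previous):
  20^1 ≡ 20 (mod 45)
  20^2 ≡ 20² = 400 ≡ 40 (mod 45)
  20^4 ≡ 40² = 1600 ≡ 25 (mod 45)
  20^8 ≡ 25² = 625 ≡ 40 (mod 45)
11 = 8 + 2 + 1, so 20^11 = 20^8 × 20^2 × 20^1 ≡ 40 × 40 × 20 (mod 45)
Multiplying step by step:
  40 × 40 = 1600 ≡ 25 (mod 45)
  25 × 20 = 500 ≡ 5 (mod 45)
Result: 20^11 ≡ 5 (mod 45)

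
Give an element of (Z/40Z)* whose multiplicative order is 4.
7 has order 4 mod 40 since 7^{4} ≡ 1 (mod 40) and no smaller power works.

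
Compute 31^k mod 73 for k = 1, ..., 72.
g^1, g^2, ..., g^{72} mod 73: {31, 12, 7, 71, 11, 49, 59, 4, 51, 48, 28, 65, 44, 50, 17, 16, 58, 46, 39, 41, 30, 54, 68, 64, 13, 38, 10, 18, 47, 70, 53, 37, 52, 6, 40, 72, 42, 61, 66, 2, 62, 24, 14, 69, 22, 25, 45, 8, 29, 23, 56, 57, 15, 27, 34, 32, 43, 19, 5, 9, 60, 35, 63, 55, 26, 3, 20, 36, 21, 67, 33, 1}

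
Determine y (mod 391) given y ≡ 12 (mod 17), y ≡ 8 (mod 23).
284

Using the Chinese Remainder Theorem:
M = product of moduli = 391
For equation 1: M_1 = 23, 23 ≡ 6 (mod 17), inverse of 23 mod 17 is 3 (check: 6 × 3 = 18 ≡ 1 (mod 17))
For equation 2: M_2 = 17, 17 ≡ 17 (mod 23), inverse of 17 mod 23 is 19 (check: 17 × 19 = 323 ≡ 1 (mod 23))
Combine: y ≡ Σ r_i×M_i×(M_i⁻¹ mod m_i) = 12×23×3 + 8×17×19 = 828 + 2584 = 3412
3412 mod 391 = 284
y ≡ 284 (mod 391)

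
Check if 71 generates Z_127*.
p - 1 = 126 has prime divisors 2, 3, 7. Check 71^(126/q) mod 127 for each: 71^(126/2) = 71^63 ≡ 1, 71^(126/3) = 71^42 ≡ 107, 71^(126/7) = 71^18 ≡ 16 (mod 127). Since 71^63 ≡ 1 (mod 127), the order of 71 divides 63 (in fact the order is 63) ≠ 126, so it is not a primitive root.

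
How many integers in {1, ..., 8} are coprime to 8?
4

Prime factorization: 8 = 2^3
Using the formula φ(n) = n × Π(1 - 1/p) for each prime factor p:
φ(8) = 8 × (1 - 1/2)
φ(8) = 4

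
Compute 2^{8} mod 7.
4

Using successive squaring:
Binary expansion of 8: 1000
Powers of 2 mod 7 (each is the square of the previous):
  2^1 ≡ 2 (mod 7)
  2^2 ≡ 2² = 4 ≡ 4 (mod 7)
  2^4 ≡ 4² = 16 ≡ 2 (mod 7)
  2^8 ≡ 2² = 4 ≡ 4 (mod 7)
8 is a power of 2, so 2^8 is the last square: ≡ 4 (mod 7)
Result: 2^8 ≡ 4 (mod 7)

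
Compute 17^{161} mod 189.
89

Using successive squaring:
Binary expansion of 161: 10100001
Powers of 17 mod 189 (each is the square of the previous):
  17^1 ≡ 17 (mod 189)
  17^2 ≡ 17² = 289 ≡ 100 (mod 189)
  17^4 ≡ 100² = 10000 ≡ 172 (mod 189)
  17^8 ≡ 172² = 29584 ≡ 100 (mod 189)
  17^16 ≡ 100² = 10000 ≡ 172 (mod 189)
  17^32 ≡ 172² = 29584 ≡ 100 (mod 189)
  17^64 ≡ 100² = 10000 ≡ 172 (mod 189)
  17^128 ≡ 172² = 29584 ≡ 100 (mod 189)
161 = 128 + 32 + 1, so 17^161 = 17^128 × 17^32 × 17^1 ≡ 100 × 100 × 17 (mod 189)
Multiplying step by step:
  100 × 100 = 10000 ≡ 172 (mod 189)
  172 × 17 = 2924 ≡ 89 (mod 189)
Result: 17^161 ≡ 89 (mod 189)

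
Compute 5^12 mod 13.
Using Fermat: 5^{12} ≡ 1 (mod 13). 12 ≡ 0 (mod 12). So 5^{12} ≡ 5^{0} ≡ 1 (mod 13)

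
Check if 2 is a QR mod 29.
By Euler's criterion: 2^{14} ≡ 28 (mod 29). Since this equals -1 (≡ 28), 2 is not a QR.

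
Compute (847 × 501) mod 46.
43

(847 × 501) = 424347
424347 mod 46 = 43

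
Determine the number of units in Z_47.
46

Prime factorization: 47 = 47
Using the formula φ(n) = n × Π(1 - 1/p) for each prime factor p:
φ(47) = 47 × (1 - 1/47)
φ(47) = 46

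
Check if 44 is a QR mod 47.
By Euler's criterion: 44^{23} ≡ 46 (mod 47). Since this equals -1 (≡ 46), 44 is not a QR.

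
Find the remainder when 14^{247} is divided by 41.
By Fermat: 14^{40} ≡ 1 (mod 41). 247 = 6×40 + 7. So 14^{247} ≡ 14^{7} ≡ 3 (mod 41)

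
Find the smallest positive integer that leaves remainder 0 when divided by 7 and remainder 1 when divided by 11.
M = 7 × 11 = 77. M₁ = 11, y₁ ≡ 2 (mod 7). M₂ = 7, y₂ ≡ 8 (mod 11). r = 0×11×2 + 1×7×8 ≡ 56 (mod 77). The smallest positive such number is 56.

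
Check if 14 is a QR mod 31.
By Euler's criterion: 14^{15} ≡ 1 (mod 31). Since this equals 1, 14 is a QR.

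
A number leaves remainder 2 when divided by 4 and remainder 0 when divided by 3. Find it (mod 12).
M = 4 × 3 = 12. M₁ = 3, y₁ ≡ 3 (mod 4). M₂ = 4, y₂ ≡ 1 (mod 3). n = 2×3×3 + 0×4×1 ≡ 6 (mod 12)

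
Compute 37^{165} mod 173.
67

Using successive squaring:
Binary expansion of 165: 10100101
Powers of 37 mod 173 (each is the square of the previous):
  37^1 ≡ 37 (mod 173)
  37^2 ≡ 37² = 1369 ≡ 158 (mod 173)
  37^4 ≡ 158² = 24964 ≡ 52 (mod 173)
  37^8 ≡ 52² = 2704 ≡ 109 (mod 173)
  37^16 ≡ 109² = 11881 ≡ 117 (mod 173)
  37^32 ≡ 117² = 13689 ≡ 22 (mod 173)
  37^64 ≡ 22² = 484 ≡ 138 (mod 173)
  37^128 ≡ 138² = 19044 ≡ 14 (mod 173)
165 = 128 + 32 + 4 + 1, so 37^165 = 37^128 × 37^32 × 37^4 × 37^1 ≡ 14 × 22 × 52 × 37 (mod 173)
Multiplying step by step:
  14 × 22 = 308 ≡ 135 (mod 173)
  135 × 52 = 7020 ≡ 100 (mod 173)
  100 × 37 = 3700 ≡ 67 (mod 173)
Result: 37^165 ≡ 67 (mod 173)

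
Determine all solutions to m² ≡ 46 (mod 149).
The square roots of 46 mod 149 are 33 and 116. Verify: 33² = 1089 ≡ 46 (mod 149)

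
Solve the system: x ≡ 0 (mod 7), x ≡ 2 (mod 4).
M = 7 × 4 = 28. M₁ = 4, y₁ ≡ 2 (mod 7). M₂ = 7, y₂ ≡ 3 (mod 4). x = 0×4×2 + 2×7×3 ≡ 14 (mod 28)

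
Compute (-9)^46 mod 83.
Using repeated squaring. (-9) ≡ 74 (mod 83). 46 = 32 + 8 + 4 + 2 (binary 101110). Repeated squaring mod 83: 74^1 ≡ 74; 74^2 ≡ 74² = 5476 ≡ 81; 74^4 ≡ 81² = 6561 ≡ 4; 74^8 ≡ 4² = 16 ≡ 16; 74^16 ≡ 16² = 256 ≡ 7; 74^32 ≡ 7² = 49 ≡ 49. Multiply: (-9)^46 ≡ 74^32 × 74^8 × 74^4 × 74^2 ≡ 49 × 16 × 4 × 81 (mod 83): 49 × 16 = 784 ≡ 37; 37 × 4 = 148 ≡ 65; 65 × 81 = 5265 ≡ 36. So (-9)^46 ≡ 36 (mod 83).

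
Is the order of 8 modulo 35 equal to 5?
No, the actual order is 4, not 5.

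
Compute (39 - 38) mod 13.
1

(39 - 38) = 1
1 mod 13 = 1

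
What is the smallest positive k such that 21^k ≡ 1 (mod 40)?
Powers of 21 mod 40: 21^1≡21, 21^2≡1. Order = 2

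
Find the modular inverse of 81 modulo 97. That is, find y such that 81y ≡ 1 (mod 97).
6

Using Extended Euclidean Algorithm:
gcd(81, 97) = 1
Bezout coefficients: 81 × 6 + 97 × -5 = 1
So 81 × 6 ≡ 1 (mod 97)
The inverse is 6 mod 97 = 6
Verification: 81 × 6 = 486 = 5 × 97 + 1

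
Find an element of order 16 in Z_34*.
3 has order 16 mod 34 since 3^{16} ≡ 1 (mod 34) and no smaller power works.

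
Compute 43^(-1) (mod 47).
43^(-1) ≡ 35 (mod 47). Verification: 43 × 35 = 1505 ≡ 1 (mod 47)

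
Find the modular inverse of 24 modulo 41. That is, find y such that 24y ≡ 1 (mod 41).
12

Using Extended Euclidean Algorithm:
gcd(24, 41) = 1
Bezout coefficients: 24 × 12 + 41 × -7 = 1
So 24 × 12 ≡ 1 (mod 41)
The inverse is 12 mod 41 = 12
Verification: 24 × 12 = 288 = 7 × 41 + 1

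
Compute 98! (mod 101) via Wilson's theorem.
(100)! = (98)! × (99) × (100) ≡ -1 (mod 101). So (98)! ≡ -1 × [(100)(99)]^(-1) ≡ 50 (mod 101)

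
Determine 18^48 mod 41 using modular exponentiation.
Using Fermat: 18^{40} ≡ 1 (mod 41). 48 ≡ 8 (mod 40). So 18^{48} ≡ 18^{8} ≡ 10 (mod 41)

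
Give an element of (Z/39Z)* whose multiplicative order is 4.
5 has order 4 mod 39 since 5^{4} ≡ 1 (mod 39) and no smaller power works.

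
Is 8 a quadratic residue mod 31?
By Euler's criterion: 8^{15} ≡ 1 (mod 31). Since this equals 1, 8 is a QR.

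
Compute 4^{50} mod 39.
16

Using successive squaring:
Binary expansion of 50: 110010
Powers of 4 mod 39 (each is the square of the previous):
  4^1 ≡ 4 (mod 39)
  4^2 ≡ 4² = 16 ≡ 16 (mod 39)
  4^4 ≡ 16² = 256 ≡ 22 (mod 39)
  4^8 ≡ 22² = 484 ≡ 16 (mod 39)
  4^16 ≡ 16² = 256 ≡ 22 (mod 39)
  4^32 ≡ 22² = 484 ≡ 16 (mod 39)
50 = 32 + 16 + 2, so 4^50 = 4^32 × 4^16 × 4^2 ≡ 16 × 22 × 16 (mod 39)
Multiplying step by step:
  16 × 22 = 352 ≡ 1 (mod 39)
  1 × 16 = 16 ≡ 16 (mod 39)
Result: 4^50 ≡ 16 (mod 39)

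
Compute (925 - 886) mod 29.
10

(925 - 886) = 39
39 mod 29 = 10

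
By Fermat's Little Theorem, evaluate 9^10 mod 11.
By Fermat's Little Theorem, 9^{10} ≡ 1 (mod 11) since 11 is prime and gcd(9, 11) = 1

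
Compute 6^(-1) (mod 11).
6^(-1) ≡ 2 (mod 11). Verification: 6 × 2 = 12 ≡ 1 (mod 11)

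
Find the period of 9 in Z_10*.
Powers of 9 mod 10: 9^1≡9, 9^2≡1. Order = 2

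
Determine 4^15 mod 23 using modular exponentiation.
Using repeated squaring. 15 = 8 + 4 + 2 + 1 (binary 1111). Repeated squaring mod 23: 4^1 ≡ 4; 4^2 ≡ 4² = 16 ≡ 16; 4^4 ≡ 16² = 256 ≡ 3; 4^8 ≡ 3² = 9 ≡ 9. Multiply: 4^15 = 4^8 × 4^4 × 4^2 × 4^1 ≡ 9 × 3 × 16 × 4 (mod 23): 9 × 3 = 27 ≡ 4; 4 × 16 = 64 ≡ 18; 18 × 4 = 72 ≡ 3. So 4^15 ≡ 3 (mod 23).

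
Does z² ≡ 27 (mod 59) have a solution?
By Euler's criterion: 27^{29} ≡ 1 (mod 59). Since this equals 1, 27 is a QR.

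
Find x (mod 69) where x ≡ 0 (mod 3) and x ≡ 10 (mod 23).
M = 3 × 23 = 69. M₁ = 23, y₁ ≡ 2 (mod 3). M₂ = 3, y₂ ≡ 8 (mod 23). x = 0×23×2 + 10×3×8 ≡ 33 (mod 69)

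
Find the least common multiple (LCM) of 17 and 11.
187

First find GCD(17, 11) using the Euclidean algorithm:
17 = 1 × 11 + 6
11 = 1 × 6 + 5
6 = 1 × 5 + 1
5 = 5 × 1 + 0
GCD(17, 11) = 1

LCM formula: LCM(a, b) = (a × b) / GCD(a, b)
LCM(17, 11) = (17 × 11) / 1
LCM(17, 11) = 187 / 1
LCM(17, 11) = 187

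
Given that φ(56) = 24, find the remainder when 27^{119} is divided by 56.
By Euler: 27^{24} ≡ 1 (mod 56) since gcd(27, 56) = 1. 119 = 4×24 + 23. So 27^{119} ≡ 27^{23} ≡ 27 (mod 56)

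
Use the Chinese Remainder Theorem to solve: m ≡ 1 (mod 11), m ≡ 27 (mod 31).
M = 11 × 31 = 341. M₁ = 31, y₁ ≡ 5 (mod 11). M₂ = 11, y₂ ≡ 17 (mod 31). m = 1×31×5 + 27×11×17 ≡ 89 (mod 341)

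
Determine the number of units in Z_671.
600

Prime factorization: 671 = 11 × 61
Using the formula φ(n) = n × Π(1 - 1/p) for each prime factor p:
φ(671) = 671 × (1 - 1/11) × (1 - 1/61)
φ(671) = 600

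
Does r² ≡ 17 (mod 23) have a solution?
By Euler's criterion: 17^{11} ≡ 22 (mod 23). Since this equals -1 (≡ 22), 17 is not a QR.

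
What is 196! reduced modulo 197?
By Wilson's theorem, (196)! ≡ -1 ≡ 196 (mod 197)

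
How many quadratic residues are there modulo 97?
For prime 97, there are (p-1)/2 = (97-1)/2 = 48 quadratic residues (excluding 0).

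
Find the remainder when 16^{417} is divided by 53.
By Fermat: 16^{52} ≡ 1 (mod 53). 417 = 8×52 + 1. So 16^{417} ≡ 16^{1} ≡ 16 (mod 53)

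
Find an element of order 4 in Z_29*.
12 has order 4 mod 29 since 12^{4} ≡ 1 (mod 29) and no smaller power works.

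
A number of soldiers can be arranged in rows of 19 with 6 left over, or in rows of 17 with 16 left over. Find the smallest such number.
M = 19 × 17 = 323. M₁ = 17, y₁ ≡ 9 (mod 19). M₂ = 19, y₂ ≡ 9 (mod 17). k = 6×17×9 + 16×19×9 ≡ 101 (mod 323). The smallest positive such number is 101.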